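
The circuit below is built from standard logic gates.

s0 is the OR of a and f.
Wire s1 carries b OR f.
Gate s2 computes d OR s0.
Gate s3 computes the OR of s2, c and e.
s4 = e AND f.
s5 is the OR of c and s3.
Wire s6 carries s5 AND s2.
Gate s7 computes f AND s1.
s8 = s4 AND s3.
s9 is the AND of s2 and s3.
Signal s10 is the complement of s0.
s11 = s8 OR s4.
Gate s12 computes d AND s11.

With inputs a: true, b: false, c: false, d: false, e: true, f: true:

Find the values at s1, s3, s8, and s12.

s1 = true  s3 = true  s8 = true  s12 = false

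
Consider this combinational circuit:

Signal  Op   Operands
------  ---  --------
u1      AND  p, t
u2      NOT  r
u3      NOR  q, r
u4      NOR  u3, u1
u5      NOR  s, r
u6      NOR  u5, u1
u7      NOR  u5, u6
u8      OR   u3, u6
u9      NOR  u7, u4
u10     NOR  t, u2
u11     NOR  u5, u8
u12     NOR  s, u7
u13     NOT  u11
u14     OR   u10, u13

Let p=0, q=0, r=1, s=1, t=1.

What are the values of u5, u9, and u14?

u1 = p AND t = 0 AND 1 = 0
u2 = NOT r = NOT 1 = 0
u3 = q NOR r = 0 NOR 1 = 0
u4 = u3 NOR u1 = 0 NOR 0 = 1
u5 = s NOR r = 1 NOR 1 = 0
u6 = u5 NOR u1 = 0 NOR 0 = 1
u7 = u5 NOR u6 = 0 NOR 1 = 0
u8 = u3 OR u6 = 0 OR 1 = 1
u9 = u7 NOR u4 = 0 NOR 1 = 0
u10 = t NOR u2 = 1 NOR 0 = 0
u11 = u5 NOR u8 = 0 NOR 1 = 0
u13 = NOT u11 = NOT 0 = 1
u14 = u10 OR u13 = 0 OR 1 = 1

u5 = 0, u9 = 0, u14 = 1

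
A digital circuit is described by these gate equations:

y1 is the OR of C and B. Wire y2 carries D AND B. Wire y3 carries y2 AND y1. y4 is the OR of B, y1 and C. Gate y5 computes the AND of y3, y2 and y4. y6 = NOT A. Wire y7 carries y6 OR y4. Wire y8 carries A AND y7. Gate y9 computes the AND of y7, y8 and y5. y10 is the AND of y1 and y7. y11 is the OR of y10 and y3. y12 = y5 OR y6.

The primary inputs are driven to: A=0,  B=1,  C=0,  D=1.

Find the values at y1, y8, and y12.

y1 = 1; y8 = 0; y12 = 1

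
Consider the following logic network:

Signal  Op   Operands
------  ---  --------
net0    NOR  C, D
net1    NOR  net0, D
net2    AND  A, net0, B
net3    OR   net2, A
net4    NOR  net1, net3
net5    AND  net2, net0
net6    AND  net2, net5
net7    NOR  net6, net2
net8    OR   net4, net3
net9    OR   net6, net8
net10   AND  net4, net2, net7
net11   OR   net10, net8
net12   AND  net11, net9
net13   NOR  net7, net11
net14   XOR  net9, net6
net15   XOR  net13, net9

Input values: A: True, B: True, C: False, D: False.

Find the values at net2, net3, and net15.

net0 = C NOR D = False NOR False = True
net1 = net0 NOR D = True NOR False = False
net2 = A AND net0 AND B = True AND True AND True = True
net3 = net2 OR A = True OR True = True
net4 = net1 NOR net3 = False NOR True = False
net5 = net2 AND net0 = True AND True = True
net6 = net2 AND net5 = True AND True = True
net7 = net6 NOR net2 = True NOR True = False
net8 = net4 OR net3 = False OR True = True
net9 = net6 OR net8 = True OR True = True
net10 = net4 AND net2 AND net7 = False AND True AND False = False
net11 = net10 OR net8 = False OR True = True
net13 = net7 NOR net11 = False NOR True = False
net15 = net13 XOR net9 = False XOR True = True

net2 = True, net3 = True, net15 = True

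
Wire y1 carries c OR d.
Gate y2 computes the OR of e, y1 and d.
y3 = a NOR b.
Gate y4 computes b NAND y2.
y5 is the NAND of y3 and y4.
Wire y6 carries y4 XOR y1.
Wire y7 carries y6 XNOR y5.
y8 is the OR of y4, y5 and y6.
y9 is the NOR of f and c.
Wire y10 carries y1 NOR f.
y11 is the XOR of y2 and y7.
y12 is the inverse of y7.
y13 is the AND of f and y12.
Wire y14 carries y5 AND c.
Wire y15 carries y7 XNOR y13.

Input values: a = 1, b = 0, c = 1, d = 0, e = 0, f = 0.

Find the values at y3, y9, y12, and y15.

y3 = 0  y9 = 0  y12 = 1  y15 = 1

y1 = c OR d = 1 OR 0 = 1
y2 = e OR y1 OR d = 0 OR 1 OR 0 = 1
y3 = a NOR b = 1 NOR 0 = 0
y4 = b NAND y2 = 0 NAND 1 = 1
y5 = y3 NAND y4 = 0 NAND 1 = 1
y6 = y4 XOR y1 = 1 XOR 1 = 0
y7 = y6 XNOR y5 = 0 XNOR 1 = 0
y9 = f NOR c = 0 NOR 1 = 0
y12 = NOT y7 = NOT 0 = 1
y13 = f AND y12 = 0 AND 1 = 0
y15 = y7 XNOR y13 = 0 XNOR 0 = 1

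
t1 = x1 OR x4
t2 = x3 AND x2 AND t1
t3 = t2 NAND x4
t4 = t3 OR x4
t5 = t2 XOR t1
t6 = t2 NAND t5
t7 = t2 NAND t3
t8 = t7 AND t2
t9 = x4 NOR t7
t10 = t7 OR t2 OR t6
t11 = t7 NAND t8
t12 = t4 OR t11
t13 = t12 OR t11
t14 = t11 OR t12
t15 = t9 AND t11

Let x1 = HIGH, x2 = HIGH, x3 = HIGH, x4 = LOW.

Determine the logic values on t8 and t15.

t1 = x1 OR x4 = HIGH OR LOW = HIGH
t2 = x3 AND x2 AND t1 = HIGH AND HIGH AND HIGH = HIGH
t3 = t2 NAND x4 = HIGH NAND LOW = HIGH
t7 = t2 NAND t3 = HIGH NAND HIGH = LOW
t8 = t7 AND t2 = LOW AND HIGH = LOW
t9 = x4 NOR t7 = LOW NOR LOW = HIGH
t11 = t7 NAND t8 = LOW NAND LOW = HIGH
t15 = t9 AND t11 = HIGH AND HIGH = HIGH

t8 = LOW  t15 = HIGH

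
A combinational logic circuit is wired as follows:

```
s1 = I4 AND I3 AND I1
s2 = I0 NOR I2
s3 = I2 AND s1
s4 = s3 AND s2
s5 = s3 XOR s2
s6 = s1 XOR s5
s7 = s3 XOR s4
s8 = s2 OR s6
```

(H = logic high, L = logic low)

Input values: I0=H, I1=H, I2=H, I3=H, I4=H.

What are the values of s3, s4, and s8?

s1 = I4 AND I3 AND I1 = H AND H AND H = H
s2 = I0 NOR I2 = H NOR H = L
s3 = I2 AND s1 = H AND H = H
s4 = s3 AND s2 = H AND L = L
s5 = s3 XOR s2 = H XOR L = H
s6 = s1 XOR s5 = H XOR H = L
s8 = s2 OR s6 = L OR L = L

s3 = H, s4 = L, s8 = L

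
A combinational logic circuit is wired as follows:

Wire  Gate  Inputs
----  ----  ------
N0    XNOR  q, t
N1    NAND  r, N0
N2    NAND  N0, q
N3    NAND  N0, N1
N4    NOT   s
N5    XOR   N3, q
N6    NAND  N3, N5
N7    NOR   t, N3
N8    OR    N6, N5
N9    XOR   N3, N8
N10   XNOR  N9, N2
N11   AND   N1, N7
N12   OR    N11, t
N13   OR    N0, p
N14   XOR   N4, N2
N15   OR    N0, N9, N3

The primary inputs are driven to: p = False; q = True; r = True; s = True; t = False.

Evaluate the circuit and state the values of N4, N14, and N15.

N0 = q XNOR t = True XNOR False = False
N1 = r NAND N0 = True NAND False = True
N2 = N0 NAND q = False NAND True = True
N3 = N0 NAND N1 = False NAND True = True
N4 = NOT s = NOT True = False
N5 = N3 XOR q = True XOR True = False
N6 = N3 NAND N5 = True NAND False = True
N8 = N6 OR N5 = True OR False = True
N9 = N3 XOR N8 = True XOR True = False
N14 = N4 XOR N2 = False XOR True = True
N15 = N0 OR N9 OR N3 = False OR False OR True = True

N4 = False  N14 = True  N15 = True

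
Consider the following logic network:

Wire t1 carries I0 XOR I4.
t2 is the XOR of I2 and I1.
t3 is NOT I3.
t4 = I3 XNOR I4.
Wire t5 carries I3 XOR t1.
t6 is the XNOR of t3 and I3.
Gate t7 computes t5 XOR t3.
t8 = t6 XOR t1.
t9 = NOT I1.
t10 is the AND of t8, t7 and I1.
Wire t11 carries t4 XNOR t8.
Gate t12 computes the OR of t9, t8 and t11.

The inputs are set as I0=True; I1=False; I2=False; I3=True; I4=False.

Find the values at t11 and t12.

t11 = False; t12 = True

t1 = I0 XOR I4 = True XOR False = True
t3 = NOT I3 = NOT True = False
t4 = I3 XNOR I4 = True XNOR False = False
t6 = t3 XNOR I3 = False XNOR True = False
t8 = t6 XOR t1 = False XOR True = True
t9 = NOT I1 = NOT False = True
t11 = t4 XNOR t8 = False XNOR True = False
t12 = t9 OR t8 OR t11 = True OR True OR False = True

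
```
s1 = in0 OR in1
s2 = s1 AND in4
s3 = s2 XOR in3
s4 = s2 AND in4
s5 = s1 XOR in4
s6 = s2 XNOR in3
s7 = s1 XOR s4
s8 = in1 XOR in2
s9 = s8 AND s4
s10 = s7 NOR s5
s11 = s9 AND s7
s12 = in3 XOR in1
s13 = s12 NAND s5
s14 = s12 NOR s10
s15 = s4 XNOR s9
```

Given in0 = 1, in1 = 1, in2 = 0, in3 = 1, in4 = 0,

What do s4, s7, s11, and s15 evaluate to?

s1 = in0 OR in1 = 1 OR 1 = 1
s2 = s1 AND in4 = 1 AND 0 = 0
s4 = s2 AND in4 = 0 AND 0 = 0
s7 = s1 XOR s4 = 1 XOR 0 = 1
s8 = in1 XOR in2 = 1 XOR 0 = 1
s9 = s8 AND s4 = 1 AND 0 = 0
s11 = s9 AND s7 = 0 AND 1 = 0
s15 = s4 XNOR s9 = 0 XNOR 0 = 1

s4 = 0; s7 = 1; s11 = 0; s15 = 1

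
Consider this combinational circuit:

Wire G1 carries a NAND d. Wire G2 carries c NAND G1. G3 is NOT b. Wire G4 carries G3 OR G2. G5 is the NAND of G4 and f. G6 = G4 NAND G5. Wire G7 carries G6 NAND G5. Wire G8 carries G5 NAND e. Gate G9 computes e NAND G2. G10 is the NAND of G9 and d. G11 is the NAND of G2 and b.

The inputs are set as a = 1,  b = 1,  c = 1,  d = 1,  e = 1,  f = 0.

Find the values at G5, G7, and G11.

G5 = 1, G7 = 1, G11 = 0

G1 = a NAND d = 1 NAND 1 = 0
G2 = c NAND G1 = 1 NAND 0 = 1
G3 = NOT b = NOT 1 = 0
G4 = G3 OR G2 = 0 OR 1 = 1
G5 = G4 NAND f = 1 NAND 0 = 1
G6 = G4 NAND G5 = 1 NAND 1 = 0
G7 = G6 NAND G5 = 0 NAND 1 = 1
G11 = G2 NAND b = 1 NAND 1 = 0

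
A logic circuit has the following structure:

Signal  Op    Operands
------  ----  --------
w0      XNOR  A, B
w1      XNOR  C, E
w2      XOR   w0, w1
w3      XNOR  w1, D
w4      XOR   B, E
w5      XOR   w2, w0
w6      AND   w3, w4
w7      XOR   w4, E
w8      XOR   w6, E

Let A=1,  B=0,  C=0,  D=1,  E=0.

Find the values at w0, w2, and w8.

w0 = A XNOR B = 1 XNOR 0 = 0
w1 = C XNOR E = 0 XNOR 0 = 1
w2 = w0 XOR w1 = 0 XOR 1 = 1
w3 = w1 XNOR D = 1 XNOR 1 = 1
w4 = B XOR E = 0 XOR 0 = 0
w6 = w3 AND w4 = 1 AND 0 = 0
w8 = w6 XOR E = 0 XOR 0 = 0

w0 = 0, w2 = 1, w8 = 0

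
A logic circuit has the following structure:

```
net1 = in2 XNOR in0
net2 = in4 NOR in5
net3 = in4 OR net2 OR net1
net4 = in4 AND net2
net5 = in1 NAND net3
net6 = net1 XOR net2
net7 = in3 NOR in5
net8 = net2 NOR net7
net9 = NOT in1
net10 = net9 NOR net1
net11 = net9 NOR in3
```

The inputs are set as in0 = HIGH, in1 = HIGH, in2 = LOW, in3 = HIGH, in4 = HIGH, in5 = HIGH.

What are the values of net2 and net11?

net2 = LOW, net11 = LOW

net2 = in4 NOR in5 = HIGH NOR HIGH = LOW
net9 = NOT in1 = NOT HIGH = LOW
net11 = net9 NOR in3 = LOW NOR HIGH = LOW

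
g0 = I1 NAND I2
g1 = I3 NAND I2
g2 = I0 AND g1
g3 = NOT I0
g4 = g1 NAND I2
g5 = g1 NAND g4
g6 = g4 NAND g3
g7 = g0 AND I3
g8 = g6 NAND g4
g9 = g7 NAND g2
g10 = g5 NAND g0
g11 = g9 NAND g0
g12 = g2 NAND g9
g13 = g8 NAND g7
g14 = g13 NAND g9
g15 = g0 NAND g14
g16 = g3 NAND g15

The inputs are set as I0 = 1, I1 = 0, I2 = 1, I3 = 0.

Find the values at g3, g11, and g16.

g3 = 0, g11 = 0, g16 = 1

g0 = I1 NAND I2 = 0 NAND 1 = 1
g1 = I3 NAND I2 = 0 NAND 1 = 1
g2 = I0 AND g1 = 1 AND 1 = 1
g3 = NOT I0 = NOT 1 = 0
g4 = g1 NAND I2 = 1 NAND 1 = 0
g6 = g4 NAND g3 = 0 NAND 0 = 1
g7 = g0 AND I3 = 1 AND 0 = 0
g8 = g6 NAND g4 = 1 NAND 0 = 1
g9 = g7 NAND g2 = 0 NAND 1 = 1
g11 = g9 NAND g0 = 1 NAND 1 = 0
g13 = g8 NAND g7 = 1 NAND 0 = 1
g14 = g13 NAND g9 = 1 NAND 1 = 0
g15 = g0 NAND g14 = 1 NAND 0 = 1
g16 = g3 NAND g15 = 0 NAND 1 = 1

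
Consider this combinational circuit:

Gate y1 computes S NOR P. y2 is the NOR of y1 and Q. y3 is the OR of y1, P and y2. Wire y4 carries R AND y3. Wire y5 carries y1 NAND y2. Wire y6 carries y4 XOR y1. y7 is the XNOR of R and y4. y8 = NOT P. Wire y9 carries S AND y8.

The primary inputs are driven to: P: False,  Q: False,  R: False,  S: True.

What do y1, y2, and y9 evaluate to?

y1 = False; y2 = True; y9 = True

y1 = S NOR P = True NOR False = False
y2 = y1 NOR Q = False NOR False = True
y8 = NOT P = NOT False = True
y9 = S AND y8 = True AND True = True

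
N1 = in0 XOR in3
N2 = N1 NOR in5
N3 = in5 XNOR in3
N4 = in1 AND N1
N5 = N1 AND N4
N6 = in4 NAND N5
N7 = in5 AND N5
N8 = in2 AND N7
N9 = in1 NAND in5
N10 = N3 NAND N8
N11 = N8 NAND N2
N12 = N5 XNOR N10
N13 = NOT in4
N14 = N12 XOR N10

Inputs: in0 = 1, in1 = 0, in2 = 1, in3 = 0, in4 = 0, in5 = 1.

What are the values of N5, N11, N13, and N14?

N5 = 0, N11 = 1, N13 = 1, N14 = 1

N1 = in0 XOR in3 = 1 XOR 0 = 1
N2 = N1 NOR in5 = 1 NOR 1 = 0
N3 = in5 XNOR in3 = 1 XNOR 0 = 0
N4 = in1 AND N1 = 0 AND 1 = 0
N5 = N1 AND N4 = 1 AND 0 = 0
N7 = in5 AND N5 = 1 AND 0 = 0
N8 = in2 AND N7 = 1 AND 0 = 0
N10 = N3 NAND N8 = 0 NAND 0 = 1
N11 = N8 NAND N2 = 0 NAND 0 = 1
N12 = N5 XNOR N10 = 0 XNOR 1 = 0
N13 = NOT in4 = NOT 0 = 1
N14 = N12 XOR N10 = 0 XOR 1 = 1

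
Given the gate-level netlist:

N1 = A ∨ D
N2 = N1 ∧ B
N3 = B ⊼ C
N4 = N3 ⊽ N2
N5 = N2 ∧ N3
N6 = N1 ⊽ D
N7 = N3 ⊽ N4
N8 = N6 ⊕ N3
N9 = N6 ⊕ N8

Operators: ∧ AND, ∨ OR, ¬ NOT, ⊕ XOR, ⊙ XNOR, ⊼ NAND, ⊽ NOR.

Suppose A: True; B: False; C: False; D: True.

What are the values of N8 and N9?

N1 = A OR D = True OR True = True
N3 = B NAND C = False NAND False = True
N6 = N1 NOR D = True NOR True = False
N8 = N6 XOR N3 = False XOR True = True
N9 = N6 XOR N8 = False XOR True = True

N8 = True, N9 = True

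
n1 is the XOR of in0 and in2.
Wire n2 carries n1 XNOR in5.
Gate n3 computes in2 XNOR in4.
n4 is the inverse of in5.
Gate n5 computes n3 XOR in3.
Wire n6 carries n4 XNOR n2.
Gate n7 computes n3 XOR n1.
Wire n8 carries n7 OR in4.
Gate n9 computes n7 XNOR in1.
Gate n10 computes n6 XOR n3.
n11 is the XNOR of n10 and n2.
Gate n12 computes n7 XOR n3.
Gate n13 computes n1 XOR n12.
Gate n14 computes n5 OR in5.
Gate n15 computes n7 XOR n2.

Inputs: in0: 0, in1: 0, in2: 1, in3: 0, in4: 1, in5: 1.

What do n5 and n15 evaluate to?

n1 = in0 XOR in2 = 0 XOR 1 = 1
n2 = n1 XNOR in5 = 1 XNOR 1 = 1
n3 = in2 XNOR in4 = 1 XNOR 1 = 1
n5 = n3 XOR in3 = 1 XOR 0 = 1
n7 = n3 XOR n1 = 1 XOR 1 = 0
n15 = n7 XOR n2 = 0 XOR 1 = 1

n5 = 1, n15 = 1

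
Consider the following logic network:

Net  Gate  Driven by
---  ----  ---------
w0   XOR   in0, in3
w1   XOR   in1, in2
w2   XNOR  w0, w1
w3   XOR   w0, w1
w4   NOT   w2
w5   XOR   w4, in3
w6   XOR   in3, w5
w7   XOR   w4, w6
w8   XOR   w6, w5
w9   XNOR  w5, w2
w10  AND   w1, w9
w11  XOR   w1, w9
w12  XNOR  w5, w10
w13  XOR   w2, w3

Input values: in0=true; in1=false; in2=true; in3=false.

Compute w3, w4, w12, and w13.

w0 = in0 XOR in3 = true XOR false = true
w1 = in1 XOR in2 = false XOR true = true
w2 = w0 XNOR w1 = true XNOR true = true
w3 = w0 XOR w1 = true XOR true = false
w4 = NOT w2 = NOT true = false
w5 = w4 XOR in3 = false XOR false = false
w9 = w5 XNOR w2 = false XNOR true = false
w10 = w1 AND w9 = true AND false = false
w12 = w5 XNOR w10 = false XNOR false = true
w13 = w2 XOR w3 = true XOR false = true

w3 = false, w4 = false, w12 = true, w13 = true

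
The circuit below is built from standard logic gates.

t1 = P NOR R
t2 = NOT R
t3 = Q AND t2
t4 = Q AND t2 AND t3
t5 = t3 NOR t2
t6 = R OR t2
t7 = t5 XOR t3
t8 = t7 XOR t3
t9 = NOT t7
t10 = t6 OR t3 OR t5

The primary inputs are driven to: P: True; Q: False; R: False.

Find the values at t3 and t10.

t3 = False  t10 = True

t2 = NOT R = NOT False = True
t3 = Q AND t2 = False AND True = False
t5 = t3 NOR t2 = False NOR True = False
t6 = R OR t2 = False OR True = True
t10 = t6 OR t3 OR t5 = True OR False OR False = True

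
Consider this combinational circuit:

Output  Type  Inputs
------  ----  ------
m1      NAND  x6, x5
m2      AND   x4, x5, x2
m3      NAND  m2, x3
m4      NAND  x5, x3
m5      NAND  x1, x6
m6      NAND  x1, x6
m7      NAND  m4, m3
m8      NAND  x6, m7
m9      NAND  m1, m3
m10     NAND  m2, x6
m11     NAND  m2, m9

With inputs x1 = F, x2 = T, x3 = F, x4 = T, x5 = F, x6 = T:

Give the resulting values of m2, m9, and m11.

m2 = F  m9 = F  m11 = T

m1 = x6 NAND x5 = T NAND F = T
m2 = x4 AND x5 AND x2 = T AND F AND T = F
m3 = m2 NAND x3 = F NAND F = T
m9 = m1 NAND m3 = T NAND T = F
m11 = m2 NAND m9 = F NAND F = T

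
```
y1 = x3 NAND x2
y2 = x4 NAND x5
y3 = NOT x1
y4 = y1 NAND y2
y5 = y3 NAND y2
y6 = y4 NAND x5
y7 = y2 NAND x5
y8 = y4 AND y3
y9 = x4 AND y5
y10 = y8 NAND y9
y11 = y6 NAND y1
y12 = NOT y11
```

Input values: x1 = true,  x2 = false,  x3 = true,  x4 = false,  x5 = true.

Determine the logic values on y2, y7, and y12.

y2 = true  y7 = false  y12 = true

y1 = x3 NAND x2 = true NAND false = true
y2 = x4 NAND x5 = false NAND true = true
y4 = y1 NAND y2 = true NAND true = false
y6 = y4 NAND x5 = false NAND true = true
y7 = y2 NAND x5 = true NAND true = false
y11 = y6 NAND y1 = true NAND true = false
y12 = NOT y11 = NOT false = true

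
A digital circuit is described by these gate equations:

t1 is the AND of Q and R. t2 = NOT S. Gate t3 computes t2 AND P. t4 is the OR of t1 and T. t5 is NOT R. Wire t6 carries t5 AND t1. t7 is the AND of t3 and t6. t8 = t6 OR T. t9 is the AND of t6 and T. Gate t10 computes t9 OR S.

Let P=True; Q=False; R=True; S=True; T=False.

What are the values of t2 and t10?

t2 = False; t10 = True

t1 = Q AND R = False AND True = False
t2 = NOT S = NOT True = False
t5 = NOT R = NOT True = False
t6 = t5 AND t1 = False AND False = False
t9 = t6 AND T = False AND False = False
t10 = t9 OR S = False OR True = True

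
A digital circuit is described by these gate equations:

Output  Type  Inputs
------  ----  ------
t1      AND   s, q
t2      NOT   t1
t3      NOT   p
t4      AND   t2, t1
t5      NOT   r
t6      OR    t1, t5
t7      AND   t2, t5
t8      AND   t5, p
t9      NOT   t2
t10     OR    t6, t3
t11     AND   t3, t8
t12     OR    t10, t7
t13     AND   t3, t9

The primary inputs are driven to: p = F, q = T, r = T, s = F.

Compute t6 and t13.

t1 = s AND q = F AND T = F
t2 = NOT t1 = NOT F = T
t3 = NOT p = NOT F = T
t5 = NOT r = NOT T = F
t6 = t1 OR t5 = F OR F = F
t9 = NOT t2 = NOT T = F
t13 = t3 AND t9 = T AND F = F

t6 = F; t13 = F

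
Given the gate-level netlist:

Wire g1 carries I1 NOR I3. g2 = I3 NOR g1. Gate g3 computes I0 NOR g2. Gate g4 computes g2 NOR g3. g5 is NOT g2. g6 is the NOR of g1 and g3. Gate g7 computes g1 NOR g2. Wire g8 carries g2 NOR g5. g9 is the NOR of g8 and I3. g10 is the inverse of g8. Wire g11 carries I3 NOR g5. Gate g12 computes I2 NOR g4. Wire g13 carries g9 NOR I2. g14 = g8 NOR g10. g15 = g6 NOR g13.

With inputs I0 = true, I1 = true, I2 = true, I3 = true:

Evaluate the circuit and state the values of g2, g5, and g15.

g2 = false, g5 = true, g15 = false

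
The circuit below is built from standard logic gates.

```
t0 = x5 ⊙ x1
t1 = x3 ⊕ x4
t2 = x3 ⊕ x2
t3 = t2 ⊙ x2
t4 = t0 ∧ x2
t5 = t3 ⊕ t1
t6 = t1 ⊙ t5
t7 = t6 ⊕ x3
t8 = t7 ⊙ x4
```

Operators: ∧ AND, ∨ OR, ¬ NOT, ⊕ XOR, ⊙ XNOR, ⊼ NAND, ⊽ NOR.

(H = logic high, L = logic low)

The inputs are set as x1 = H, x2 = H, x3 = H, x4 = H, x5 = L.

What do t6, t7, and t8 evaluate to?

t6 = H; t7 = L; t8 = L

t1 = x3 XOR x4 = H XOR H = L
t2 = x3 XOR x2 = H XOR H = L
t3 = t2 XNOR x2 = L XNOR H = L
t5 = t3 XOR t1 = L XOR L = L
t6 = t1 XNOR t5 = L XNOR L = H
t7 = t6 XOR x3 = H XOR H = L
t8 = t7 XNOR x4 = L XNOR H = L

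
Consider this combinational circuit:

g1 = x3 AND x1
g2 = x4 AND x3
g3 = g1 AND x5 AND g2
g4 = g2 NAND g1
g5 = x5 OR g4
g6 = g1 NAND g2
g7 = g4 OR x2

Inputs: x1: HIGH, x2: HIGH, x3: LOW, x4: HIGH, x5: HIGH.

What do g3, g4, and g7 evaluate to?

g1 = x3 AND x1 = LOW AND HIGH = LOW
g2 = x4 AND x3 = HIGH AND LOW = LOW
g3 = g1 AND x5 AND g2 = LOW AND HIGH AND LOW = LOW
g4 = g2 NAND g1 = LOW NAND LOW = HIGH
g7 = g4 OR x2 = HIGH OR HIGH = HIGH

g3 = LOW, g4 = HIGH, g7 = HIGH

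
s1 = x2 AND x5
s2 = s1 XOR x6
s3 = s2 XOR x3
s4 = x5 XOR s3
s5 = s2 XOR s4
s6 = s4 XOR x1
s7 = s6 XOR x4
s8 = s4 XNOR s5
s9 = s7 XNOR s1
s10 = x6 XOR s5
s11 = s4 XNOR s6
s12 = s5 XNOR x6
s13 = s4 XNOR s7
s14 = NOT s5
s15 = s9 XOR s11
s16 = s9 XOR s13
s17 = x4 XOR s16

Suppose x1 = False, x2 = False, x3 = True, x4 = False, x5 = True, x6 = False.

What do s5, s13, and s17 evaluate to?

s1 = x2 AND x5 = False AND True = False
s2 = s1 XOR x6 = False XOR False = False
s3 = s2 XOR x3 = False XOR True = True
s4 = x5 XOR s3 = True XOR True = False
s5 = s2 XOR s4 = False XOR False = False
s6 = s4 XOR x1 = False XOR False = False
s7 = s6 XOR x4 = False XOR False = False
s9 = s7 XNOR s1 = False XNOR False = True
s13 = s4 XNOR s7 = False XNOR False = True
s16 = s9 XOR s13 = True XOR True = False
s17 = x4 XOR s16 = False XOR False = False

s5 = False, s13 = True, s17 = False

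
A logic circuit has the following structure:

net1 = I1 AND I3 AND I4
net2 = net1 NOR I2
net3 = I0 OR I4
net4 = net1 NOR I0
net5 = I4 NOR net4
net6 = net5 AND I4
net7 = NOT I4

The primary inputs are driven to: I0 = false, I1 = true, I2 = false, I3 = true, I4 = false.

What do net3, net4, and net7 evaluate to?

net3 = false  net4 = true  net7 = true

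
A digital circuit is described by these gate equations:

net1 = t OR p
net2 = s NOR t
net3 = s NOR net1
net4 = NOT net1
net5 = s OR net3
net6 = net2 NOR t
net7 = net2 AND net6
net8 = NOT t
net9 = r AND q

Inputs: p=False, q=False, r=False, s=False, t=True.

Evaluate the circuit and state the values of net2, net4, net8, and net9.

net1 = t OR p = True OR False = True
net2 = s NOR t = False NOR True = False
net4 = NOT net1 = NOT True = False
net8 = NOT t = NOT True = False
net9 = r AND q = False AND False = False

net2 = False  net4 = False  net8 = False  net9 = False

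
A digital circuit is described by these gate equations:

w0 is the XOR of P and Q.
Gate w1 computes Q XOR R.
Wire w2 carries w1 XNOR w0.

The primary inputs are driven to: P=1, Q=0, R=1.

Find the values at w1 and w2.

w1 = 1  w2 = 1

w0 = P XOR Q = 1 XOR 0 = 1
w1 = Q XOR R = 0 XOR 1 = 1
w2 = w1 XNOR w0 = 1 XNOR 1 = 1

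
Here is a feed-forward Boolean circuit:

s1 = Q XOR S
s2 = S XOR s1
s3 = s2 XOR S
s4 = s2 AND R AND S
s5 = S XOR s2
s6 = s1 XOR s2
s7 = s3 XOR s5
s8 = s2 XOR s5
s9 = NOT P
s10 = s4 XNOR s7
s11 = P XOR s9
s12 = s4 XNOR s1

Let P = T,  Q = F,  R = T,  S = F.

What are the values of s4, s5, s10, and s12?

s4 = F; s5 = F; s10 = T; s12 = T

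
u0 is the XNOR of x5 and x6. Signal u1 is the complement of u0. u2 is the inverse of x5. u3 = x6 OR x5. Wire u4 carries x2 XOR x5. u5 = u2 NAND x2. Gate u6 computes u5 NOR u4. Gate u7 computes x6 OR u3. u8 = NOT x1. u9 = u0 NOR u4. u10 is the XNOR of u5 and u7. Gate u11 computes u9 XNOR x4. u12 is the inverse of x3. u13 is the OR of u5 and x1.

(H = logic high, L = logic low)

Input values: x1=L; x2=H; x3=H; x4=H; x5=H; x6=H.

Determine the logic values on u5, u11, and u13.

u5 = H, u11 = L, u13 = H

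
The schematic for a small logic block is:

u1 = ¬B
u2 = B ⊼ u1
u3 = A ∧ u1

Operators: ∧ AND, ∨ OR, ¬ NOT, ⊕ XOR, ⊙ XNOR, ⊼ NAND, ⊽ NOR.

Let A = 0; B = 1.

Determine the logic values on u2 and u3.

u2 = 1, u3 = 0

u1 = NOT B = NOT 1 = 0
u2 = B NAND u1 = 1 NAND 0 = 1
u3 = A AND u1 = 0 AND 0 = 0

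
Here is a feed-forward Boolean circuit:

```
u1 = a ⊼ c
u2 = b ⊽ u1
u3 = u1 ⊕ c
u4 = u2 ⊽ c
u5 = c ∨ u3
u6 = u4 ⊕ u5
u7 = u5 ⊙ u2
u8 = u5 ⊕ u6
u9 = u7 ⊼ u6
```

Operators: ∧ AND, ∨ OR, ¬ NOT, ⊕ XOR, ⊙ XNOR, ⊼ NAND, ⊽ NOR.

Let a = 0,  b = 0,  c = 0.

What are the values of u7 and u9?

u1 = a NAND c = 0 NAND 0 = 1
u2 = b NOR u1 = 0 NOR 1 = 0
u3 = u1 XOR c = 1 XOR 0 = 1
u4 = u2 NOR c = 0 NOR 0 = 1
u5 = c OR u3 = 0 OR 1 = 1
u6 = u4 XOR u5 = 1 XOR 1 = 0
u7 = u5 XNOR u2 = 1 XNOR 0 = 0
u9 = u7 NAND u6 = 0 NAND 0 = 1

u7 = 0, u9 = 1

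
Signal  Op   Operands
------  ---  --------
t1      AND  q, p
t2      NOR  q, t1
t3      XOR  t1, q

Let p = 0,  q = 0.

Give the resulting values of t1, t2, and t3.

t1 = 0  t2 = 1  t3 = 0

t1 = q AND p = 0 AND 0 = 0
t2 = q NOR t1 = 0 NOR 0 = 1
t3 = t1 XOR q = 0 XOR 0 = 0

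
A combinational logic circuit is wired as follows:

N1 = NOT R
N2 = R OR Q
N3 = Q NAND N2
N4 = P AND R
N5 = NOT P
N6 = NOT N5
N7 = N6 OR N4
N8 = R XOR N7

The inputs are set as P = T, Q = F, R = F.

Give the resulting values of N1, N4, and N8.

N1 = T, N4 = F, N8 = T

N1 = NOT R = NOT F = T
N4 = P AND R = T AND F = F
N5 = NOT P = NOT T = F
N6 = NOT N5 = NOT F = T
N7 = N6 OR N4 = T OR F = T
N8 = R XOR N7 = F XOR T = T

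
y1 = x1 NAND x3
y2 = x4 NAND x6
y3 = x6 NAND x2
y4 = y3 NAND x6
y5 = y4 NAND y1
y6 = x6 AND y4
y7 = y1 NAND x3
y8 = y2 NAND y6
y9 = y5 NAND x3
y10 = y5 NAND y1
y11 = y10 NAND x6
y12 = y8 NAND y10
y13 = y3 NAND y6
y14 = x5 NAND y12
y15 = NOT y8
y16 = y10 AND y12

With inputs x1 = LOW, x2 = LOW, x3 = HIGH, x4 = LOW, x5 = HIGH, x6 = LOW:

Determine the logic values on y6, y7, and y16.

y6 = LOW, y7 = LOW, y16 = LOW

y1 = x1 NAND x3 = LOW NAND HIGH = HIGH
y2 = x4 NAND x6 = LOW NAND LOW = HIGH
y3 = x6 NAND x2 = LOW NAND LOW = HIGH
y4 = y3 NAND x6 = HIGH NAND LOW = HIGH
y5 = y4 NAND y1 = HIGH NAND HIGH = LOW
y6 = x6 AND y4 = LOW AND HIGH = LOW
y7 = y1 NAND x3 = HIGH NAND HIGH = LOW
y8 = y2 NAND y6 = HIGH NAND LOW = HIGH
y10 = y5 NAND y1 = LOW NAND HIGH = HIGH
y12 = y8 NAND y10 = HIGH NAND HIGH = LOW
y16 = y10 AND y12 = HIGH AND LOW = LOW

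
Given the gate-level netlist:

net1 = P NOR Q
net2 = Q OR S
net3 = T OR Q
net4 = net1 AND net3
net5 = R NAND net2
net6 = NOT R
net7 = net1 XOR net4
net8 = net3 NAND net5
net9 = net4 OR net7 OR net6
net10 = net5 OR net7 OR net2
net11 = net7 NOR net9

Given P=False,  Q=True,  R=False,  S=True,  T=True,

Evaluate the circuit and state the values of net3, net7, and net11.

net3 = True  net7 = False  net11 = False

net1 = P NOR Q = False NOR True = False
net3 = T OR Q = True OR True = True
net4 = net1 AND net3 = False AND True = False
net6 = NOT R = NOT False = True
net7 = net1 XOR net4 = False XOR False = False
net9 = net4 OR net7 OR net6 = False OR False OR True = True
net11 = net7 NOR net9 = False NOR True = False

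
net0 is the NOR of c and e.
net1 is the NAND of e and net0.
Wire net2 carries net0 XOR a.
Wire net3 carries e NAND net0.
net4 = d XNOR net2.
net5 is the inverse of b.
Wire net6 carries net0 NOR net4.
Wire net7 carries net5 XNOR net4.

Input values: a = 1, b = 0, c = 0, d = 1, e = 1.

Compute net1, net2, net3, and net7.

net0 = c NOR e = 0 NOR 1 = 0
net1 = e NAND net0 = 1 NAND 0 = 1
net2 = net0 XOR a = 0 XOR 1 = 1
net3 = e NAND net0 = 1 NAND 0 = 1
net4 = d XNOR net2 = 1 XNOR 1 = 1
net5 = NOT b = NOT 0 = 1
net7 = net5 XNOR net4 = 1 XNOR 1 = 1

net1 = 1, net2 = 1, net3 = 1, net7 = 1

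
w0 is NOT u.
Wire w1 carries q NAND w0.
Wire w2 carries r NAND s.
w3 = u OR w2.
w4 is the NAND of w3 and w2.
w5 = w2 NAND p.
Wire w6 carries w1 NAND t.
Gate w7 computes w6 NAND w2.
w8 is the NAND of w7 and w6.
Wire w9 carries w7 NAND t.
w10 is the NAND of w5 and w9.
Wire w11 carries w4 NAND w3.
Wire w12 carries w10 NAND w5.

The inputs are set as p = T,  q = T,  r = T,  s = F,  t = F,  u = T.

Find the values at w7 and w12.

w7 = F, w12 = T

w0 = NOT u = NOT T = F
w1 = q NAND w0 = T NAND F = T
w2 = r NAND s = T NAND F = T
w5 = w2 NAND p = T NAND T = F
w6 = w1 NAND t = T NAND F = T
w7 = w6 NAND w2 = T NAND T = F
w9 = w7 NAND t = F NAND F = T
w10 = w5 NAND w9 = F NAND T = T
w12 = w10 NAND w5 = T NAND F = T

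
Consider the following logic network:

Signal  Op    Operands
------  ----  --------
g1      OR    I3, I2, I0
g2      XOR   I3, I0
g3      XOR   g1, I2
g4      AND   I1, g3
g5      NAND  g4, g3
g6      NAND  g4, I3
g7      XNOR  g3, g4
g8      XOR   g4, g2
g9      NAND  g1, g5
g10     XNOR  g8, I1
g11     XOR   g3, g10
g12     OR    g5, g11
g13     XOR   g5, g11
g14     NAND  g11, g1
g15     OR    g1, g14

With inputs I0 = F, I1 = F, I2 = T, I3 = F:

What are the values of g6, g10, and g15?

g1 = I3 OR I2 OR I0 = F OR T OR F = T
g2 = I3 XOR I0 = F XOR F = F
g3 = g1 XOR I2 = T XOR T = F
g4 = I1 AND g3 = F AND F = F
g6 = g4 NAND I3 = F NAND F = T
g8 = g4 XOR g2 = F XOR F = F
g10 = g8 XNOR I1 = F XNOR F = T
g11 = g3 XOR g10 = F XOR T = T
g14 = g11 NAND g1 = T NAND T = F
g15 = g1 OR g14 = T OR F = T

g6 = T; g10 = T; g15 = T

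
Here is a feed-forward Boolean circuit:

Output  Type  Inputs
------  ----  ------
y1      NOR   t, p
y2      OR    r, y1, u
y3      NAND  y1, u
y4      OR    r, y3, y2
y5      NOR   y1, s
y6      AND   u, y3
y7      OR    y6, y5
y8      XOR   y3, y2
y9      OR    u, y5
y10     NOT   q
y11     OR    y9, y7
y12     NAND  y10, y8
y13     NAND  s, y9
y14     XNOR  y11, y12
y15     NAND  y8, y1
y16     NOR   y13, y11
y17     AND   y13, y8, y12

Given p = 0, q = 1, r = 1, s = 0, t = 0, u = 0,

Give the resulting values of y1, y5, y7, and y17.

y1 = 1  y5 = 0  y7 = 0  y17 = 0

y1 = t NOR p = 0 NOR 0 = 1
y2 = r OR y1 OR u = 1 OR 1 OR 0 = 1
y3 = y1 NAND u = 1 NAND 0 = 1
y5 = y1 NOR s = 1 NOR 0 = 0
y6 = u AND y3 = 0 AND 1 = 0
y7 = y6 OR y5 = 0 OR 0 = 0
y8 = y3 XOR y2 = 1 XOR 1 = 0
y9 = u OR y5 = 0 OR 0 = 0
y10 = NOT q = NOT 1 = 0
y12 = y10 NAND y8 = 0 NAND 0 = 1
y13 = s NAND y9 = 0 NAND 0 = 1
y17 = y13 AND y8 AND y12 = 1 AND 0 AND 1 = 0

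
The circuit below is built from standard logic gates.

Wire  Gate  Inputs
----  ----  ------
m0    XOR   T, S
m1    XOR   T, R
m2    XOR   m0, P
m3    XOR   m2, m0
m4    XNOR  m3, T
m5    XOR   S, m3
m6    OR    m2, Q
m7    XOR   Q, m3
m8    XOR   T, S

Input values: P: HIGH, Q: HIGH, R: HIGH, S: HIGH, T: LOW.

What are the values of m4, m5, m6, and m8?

m0 = T XOR S = LOW XOR HIGH = HIGH
m2 = m0 XOR P = HIGH XOR HIGH = LOW
m3 = m2 XOR m0 = LOW XOR HIGH = HIGH
m4 = m3 XNOR T = HIGH XNOR LOW = LOW
m5 = S XOR m3 = HIGH XOR HIGH = LOW
m6 = m2 OR Q = LOW OR HIGH = HIGH
m8 = T XOR S = LOW XOR HIGH = HIGH

m4 = LOW  m5 = LOW  m6 = HIGH  m8 = HIGH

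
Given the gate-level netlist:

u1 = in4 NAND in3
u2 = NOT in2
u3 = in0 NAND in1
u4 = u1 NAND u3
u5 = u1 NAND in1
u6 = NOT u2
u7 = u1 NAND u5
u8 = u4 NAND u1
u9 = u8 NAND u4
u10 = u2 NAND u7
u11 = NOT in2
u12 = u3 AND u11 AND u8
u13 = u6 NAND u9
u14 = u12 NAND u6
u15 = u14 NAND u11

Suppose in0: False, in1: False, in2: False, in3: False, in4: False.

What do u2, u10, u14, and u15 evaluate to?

u2 = True, u10 = True, u14 = True, u15 = False

u1 = in4 NAND in3 = False NAND False = True
u2 = NOT in2 = NOT False = True
u3 = in0 NAND in1 = False NAND False = True
u4 = u1 NAND u3 = True NAND True = False
u5 = u1 NAND in1 = True NAND False = True
u6 = NOT u2 = NOT True = False
u7 = u1 NAND u5 = True NAND True = False
u8 = u4 NAND u1 = False NAND True = True
u10 = u2 NAND u7 = True NAND False = True
u11 = NOT in2 = NOT False = True
u12 = u3 AND u11 AND u8 = True AND True AND True = True
u14 = u12 NAND u6 = True NAND False = True
u15 = u14 NAND u11 = True NAND True = False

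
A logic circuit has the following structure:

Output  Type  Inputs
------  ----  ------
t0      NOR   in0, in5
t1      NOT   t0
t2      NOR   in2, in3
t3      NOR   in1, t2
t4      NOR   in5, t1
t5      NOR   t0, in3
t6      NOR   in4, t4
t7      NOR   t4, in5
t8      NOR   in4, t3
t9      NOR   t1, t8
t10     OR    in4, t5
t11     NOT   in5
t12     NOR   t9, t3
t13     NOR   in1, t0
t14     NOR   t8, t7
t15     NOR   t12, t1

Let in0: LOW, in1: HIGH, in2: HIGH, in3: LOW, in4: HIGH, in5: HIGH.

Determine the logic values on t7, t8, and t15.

t7 = LOW  t8 = LOW  t15 = LOW

t0 = in0 NOR in5 = LOW NOR HIGH = LOW
t1 = NOT t0 = NOT LOW = HIGH
t2 = in2 NOR in3 = HIGH NOR LOW = LOW
t3 = in1 NOR t2 = HIGH NOR LOW = LOW
t4 = in5 NOR t1 = HIGH NOR HIGH = LOW
t7 = t4 NOR in5 = LOW NOR HIGH = LOW
t8 = in4 NOR t3 = HIGH NOR LOW = LOW
t9 = t1 NOR t8 = HIGH NOR LOW = LOW
t12 = t9 NOR t3 = LOW NOR LOW = HIGH
t15 = t12 NOR t1 = HIGH NOR HIGH = LOW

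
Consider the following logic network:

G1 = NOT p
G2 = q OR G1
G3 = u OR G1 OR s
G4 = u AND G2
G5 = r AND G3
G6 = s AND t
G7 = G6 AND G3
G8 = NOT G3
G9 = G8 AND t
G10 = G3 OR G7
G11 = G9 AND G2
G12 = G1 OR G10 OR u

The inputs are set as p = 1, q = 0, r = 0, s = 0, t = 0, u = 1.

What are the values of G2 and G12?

G1 = NOT p = NOT 1 = 0
G2 = q OR G1 = 0 OR 0 = 0
G3 = u OR G1 OR s = 1 OR 0 OR 0 = 1
G6 = s AND t = 0 AND 0 = 0
G7 = G6 AND G3 = 0 AND 1 = 0
G10 = G3 OR G7 = 1 OR 0 = 1
G12 = G1 OR G10 OR u = 0 OR 1 OR 1 = 1

G2 = 0, G12 = 1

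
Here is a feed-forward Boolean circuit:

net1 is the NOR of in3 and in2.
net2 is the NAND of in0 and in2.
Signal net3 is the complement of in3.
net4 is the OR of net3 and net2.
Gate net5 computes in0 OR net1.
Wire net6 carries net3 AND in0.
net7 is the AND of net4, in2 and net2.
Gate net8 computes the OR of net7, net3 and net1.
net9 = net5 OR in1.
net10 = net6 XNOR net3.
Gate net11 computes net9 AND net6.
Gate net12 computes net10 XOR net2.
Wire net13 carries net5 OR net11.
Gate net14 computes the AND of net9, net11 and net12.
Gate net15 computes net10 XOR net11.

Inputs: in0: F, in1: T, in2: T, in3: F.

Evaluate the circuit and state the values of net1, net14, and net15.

net1 = in3 NOR in2 = F NOR T = F
net2 = in0 NAND in2 = F NAND T = T
net3 = NOT in3 = NOT F = T
net5 = in0 OR net1 = F OR F = F
net6 = net3 AND in0 = T AND F = F
net9 = net5 OR in1 = F OR T = T
net10 = net6 XNOR net3 = F XNOR T = F
net11 = net9 AND net6 = T AND F = F
net12 = net10 XOR net2 = F XOR T = T
net14 = net9 AND net11 AND net12 = T AND F AND T = F
net15 = net10 XOR net11 = F XOR F = F

net1 = F; net14 = F; net15 = F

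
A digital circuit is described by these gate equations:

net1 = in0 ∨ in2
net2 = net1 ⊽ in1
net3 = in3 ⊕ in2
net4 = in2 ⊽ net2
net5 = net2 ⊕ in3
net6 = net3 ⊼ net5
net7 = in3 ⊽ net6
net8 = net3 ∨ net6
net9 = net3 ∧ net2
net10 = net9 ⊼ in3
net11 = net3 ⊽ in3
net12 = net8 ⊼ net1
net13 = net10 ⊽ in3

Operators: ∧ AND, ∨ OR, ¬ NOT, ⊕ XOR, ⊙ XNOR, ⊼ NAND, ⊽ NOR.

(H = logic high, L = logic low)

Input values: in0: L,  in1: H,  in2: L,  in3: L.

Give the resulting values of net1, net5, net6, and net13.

net1 = L, net5 = L, net6 = H, net13 = L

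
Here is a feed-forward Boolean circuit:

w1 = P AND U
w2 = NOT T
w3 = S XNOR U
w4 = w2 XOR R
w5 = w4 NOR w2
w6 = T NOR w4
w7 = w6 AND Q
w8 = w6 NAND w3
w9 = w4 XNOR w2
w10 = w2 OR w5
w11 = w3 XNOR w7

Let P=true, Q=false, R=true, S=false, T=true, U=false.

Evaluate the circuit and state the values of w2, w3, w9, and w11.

w2 = NOT T = NOT true = false
w3 = S XNOR U = false XNOR false = true
w4 = w2 XOR R = false XOR true = true
w6 = T NOR w4 = true NOR true = false
w7 = w6 AND Q = false AND false = false
w9 = w4 XNOR w2 = true XNOR false = false
w11 = w3 XNOR w7 = true XNOR false = false

w2 = false, w3 = true, w9 = false, w11 = false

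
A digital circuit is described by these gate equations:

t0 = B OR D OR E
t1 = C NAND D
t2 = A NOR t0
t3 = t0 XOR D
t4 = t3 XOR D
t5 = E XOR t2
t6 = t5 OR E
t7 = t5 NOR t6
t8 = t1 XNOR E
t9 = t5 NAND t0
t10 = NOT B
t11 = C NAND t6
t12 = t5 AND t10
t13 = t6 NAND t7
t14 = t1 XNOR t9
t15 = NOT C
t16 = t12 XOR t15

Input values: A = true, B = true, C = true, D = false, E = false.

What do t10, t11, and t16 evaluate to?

t10 = false; t11 = true; t16 = false

t0 = B OR D OR E = true OR false OR false = true
t2 = A NOR t0 = true NOR true = false
t5 = E XOR t2 = false XOR false = false
t6 = t5 OR E = false OR false = false
t10 = NOT B = NOT true = false
t11 = C NAND t6 = true NAND false = true
t12 = t5 AND t10 = false AND false = false
t15 = NOT C = NOT true = false
t16 = t12 XOR t15 = false XOR false = false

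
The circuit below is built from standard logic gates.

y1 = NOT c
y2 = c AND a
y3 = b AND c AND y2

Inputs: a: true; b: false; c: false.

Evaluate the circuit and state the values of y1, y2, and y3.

y1 = NOT c = NOT false = true
y2 = c AND a = false AND true = false
y3 = b AND c AND y2 = false AND false AND false = false

y1 = true; y2 = false; y3 = false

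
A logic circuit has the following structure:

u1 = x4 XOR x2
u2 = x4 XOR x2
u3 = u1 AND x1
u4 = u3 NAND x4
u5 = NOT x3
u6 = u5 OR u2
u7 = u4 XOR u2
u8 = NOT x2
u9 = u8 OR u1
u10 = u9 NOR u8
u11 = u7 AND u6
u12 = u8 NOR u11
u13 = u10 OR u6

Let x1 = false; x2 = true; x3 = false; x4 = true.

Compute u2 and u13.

u1 = x4 XOR x2 = true XOR true = false
u2 = x4 XOR x2 = true XOR true = false
u5 = NOT x3 = NOT false = true
u6 = u5 OR u2 = true OR false = true
u8 = NOT x2 = NOT true = false
u9 = u8 OR u1 = false OR false = false
u10 = u9 NOR u8 = false NOR false = true
u13 = u10 OR u6 = true OR true = true

u2 = false  u13 = true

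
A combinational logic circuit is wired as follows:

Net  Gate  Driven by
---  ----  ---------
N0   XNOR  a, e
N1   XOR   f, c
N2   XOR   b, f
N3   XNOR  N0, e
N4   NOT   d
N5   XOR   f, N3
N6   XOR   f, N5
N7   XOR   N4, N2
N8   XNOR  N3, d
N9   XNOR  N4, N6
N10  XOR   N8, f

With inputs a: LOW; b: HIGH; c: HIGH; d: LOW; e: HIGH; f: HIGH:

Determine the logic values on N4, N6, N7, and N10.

N4 = HIGH, N6 = LOW, N7 = HIGH, N10 = LOW

N0 = a XNOR e = LOW XNOR HIGH = LOW
N2 = b XOR f = HIGH XOR HIGH = LOW
N3 = N0 XNOR e = LOW XNOR HIGH = LOW
N4 = NOT d = NOT LOW = HIGH
N5 = f XOR N3 = HIGH XOR LOW = HIGH
N6 = f XOR N5 = HIGH XOR HIGH = LOW
N7 = N4 XOR N2 = HIGH XOR LOW = HIGH
N8 = N3 XNOR d = LOW XNOR LOW = HIGH
N10 = N8 XOR f = HIGH XOR HIGH = LOW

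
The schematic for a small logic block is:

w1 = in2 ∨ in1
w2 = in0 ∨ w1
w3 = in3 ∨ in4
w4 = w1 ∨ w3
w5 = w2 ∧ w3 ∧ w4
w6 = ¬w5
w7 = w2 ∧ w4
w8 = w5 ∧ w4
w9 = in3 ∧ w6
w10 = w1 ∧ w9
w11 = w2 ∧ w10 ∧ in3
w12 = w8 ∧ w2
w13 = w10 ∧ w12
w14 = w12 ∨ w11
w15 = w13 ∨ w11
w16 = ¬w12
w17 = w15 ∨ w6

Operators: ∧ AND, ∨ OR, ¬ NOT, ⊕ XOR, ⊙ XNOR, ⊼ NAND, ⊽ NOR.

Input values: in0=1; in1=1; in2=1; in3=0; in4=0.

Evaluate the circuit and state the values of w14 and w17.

w14 = 0; w17 = 1

w1 = in2 OR in1 = 1 OR 1 = 1
w2 = in0 OR w1 = 1 OR 1 = 1
w3 = in3 OR in4 = 0 OR 0 = 0
w4 = w1 OR w3 = 1 OR 0 = 1
w5 = w2 AND w3 AND w4 = 1 AND 0 AND 1 = 0
w6 = NOT w5 = NOT 0 = 1
w8 = w5 AND w4 = 0 AND 1 = 0
w9 = in3 AND w6 = 0 AND 1 = 0
w10 = w1 AND w9 = 1 AND 0 = 0
w11 = w2 AND w10 AND in3 = 1 AND 0 AND 0 = 0
w12 = w8 AND w2 = 0 AND 1 = 0
w13 = w10 AND w12 = 0 AND 0 = 0
w14 = w12 OR w11 = 0 OR 0 = 0
w15 = w13 OR w11 = 0 OR 0 = 0
w17 = w15 OR w6 = 0 OR 1 = 1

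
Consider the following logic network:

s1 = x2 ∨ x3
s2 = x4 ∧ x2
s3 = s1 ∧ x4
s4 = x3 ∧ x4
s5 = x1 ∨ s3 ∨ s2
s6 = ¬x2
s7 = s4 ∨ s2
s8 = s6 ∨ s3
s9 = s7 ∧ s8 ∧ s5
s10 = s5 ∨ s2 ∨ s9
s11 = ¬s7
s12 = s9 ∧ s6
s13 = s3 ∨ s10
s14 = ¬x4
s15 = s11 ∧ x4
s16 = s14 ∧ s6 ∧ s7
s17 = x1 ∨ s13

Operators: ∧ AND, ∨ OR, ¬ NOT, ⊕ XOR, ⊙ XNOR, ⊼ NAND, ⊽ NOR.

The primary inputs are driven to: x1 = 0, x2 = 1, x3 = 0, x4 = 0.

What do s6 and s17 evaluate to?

s1 = x2 OR x3 = 1 OR 0 = 1
s2 = x4 AND x2 = 0 AND 1 = 0
s3 = s1 AND x4 = 1 AND 0 = 0
s4 = x3 AND x4 = 0 AND 0 = 0
s5 = x1 OR s3 OR s2 = 0 OR 0 OR 0 = 0
s6 = NOT x2 = NOT 1 = 0
s7 = s4 OR s2 = 0 OR 0 = 0
s8 = s6 OR s3 = 0 OR 0 = 0
s9 = s7 AND s8 AND s5 = 0 AND 0 AND 0 = 0
s10 = s5 OR s2 OR s9 = 0 OR 0 OR 0 = 0
s13 = s3 OR s10 = 0 OR 0 = 0
s17 = x1 OR s13 = 0 OR 0 = 0

s6 = 0  s17 = 0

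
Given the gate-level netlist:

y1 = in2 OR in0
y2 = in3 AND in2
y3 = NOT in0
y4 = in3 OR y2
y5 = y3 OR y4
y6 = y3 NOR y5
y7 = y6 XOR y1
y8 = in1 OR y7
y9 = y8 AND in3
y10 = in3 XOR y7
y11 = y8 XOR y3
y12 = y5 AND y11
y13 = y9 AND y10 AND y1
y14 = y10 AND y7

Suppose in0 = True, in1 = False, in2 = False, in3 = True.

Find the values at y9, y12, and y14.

y9 = True  y12 = True  y14 = False

y1 = in2 OR in0 = False OR True = True
y2 = in3 AND in2 = True AND False = False
y3 = NOT in0 = NOT True = False
y4 = in3 OR y2 = True OR False = True
y5 = y3 OR y4 = False OR True = True
y6 = y3 NOR y5 = False NOR True = False
y7 = y6 XOR y1 = False XOR True = True
y8 = in1 OR y7 = False OR True = True
y9 = y8 AND in3 = True AND True = True
y10 = in3 XOR y7 = True XOR True = False
y11 = y8 XOR y3 = True XOR False = True
y12 = y5 AND y11 = True AND True = True
y14 = y10 AND y7 = False AND True = False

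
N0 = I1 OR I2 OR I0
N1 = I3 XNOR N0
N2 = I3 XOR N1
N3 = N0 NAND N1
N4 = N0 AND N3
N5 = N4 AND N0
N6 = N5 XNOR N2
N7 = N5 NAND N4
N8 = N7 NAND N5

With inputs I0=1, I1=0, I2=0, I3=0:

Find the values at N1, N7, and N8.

N0 = I1 OR I2 OR I0 = 0 OR 0 OR 1 = 1
N1 = I3 XNOR N0 = 0 XNOR 1 = 0
N3 = N0 NAND N1 = 1 NAND 0 = 1
N4 = N0 AND N3 = 1 AND 1 = 1
N5 = N4 AND N0 = 1 AND 1 = 1
N7 = N5 NAND N4 = 1 NAND 1 = 0
N8 = N7 NAND N5 = 0 NAND 1 = 1

N1 = 0, N7 = 0, N8 = 1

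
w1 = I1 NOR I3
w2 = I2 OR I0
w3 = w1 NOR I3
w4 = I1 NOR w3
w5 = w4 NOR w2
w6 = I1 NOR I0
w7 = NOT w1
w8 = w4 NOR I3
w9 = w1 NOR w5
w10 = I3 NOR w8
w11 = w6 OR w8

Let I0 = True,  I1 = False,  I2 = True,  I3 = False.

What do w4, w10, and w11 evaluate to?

w1 = I1 NOR I3 = False NOR False = True
w3 = w1 NOR I3 = True NOR False = False
w4 = I1 NOR w3 = False NOR False = True
w6 = I1 NOR I0 = False NOR True = False
w8 = w4 NOR I3 = True NOR False = False
w10 = I3 NOR w8 = False NOR False = True
w11 = w6 OR w8 = False OR False = False

w4 = True, w10 = True, w11 = False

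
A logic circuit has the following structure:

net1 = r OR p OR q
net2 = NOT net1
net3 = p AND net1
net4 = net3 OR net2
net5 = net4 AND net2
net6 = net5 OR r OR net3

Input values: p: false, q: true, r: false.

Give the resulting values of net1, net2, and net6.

net1 = r OR p OR q = false OR false OR true = true
net2 = NOT net1 = NOT true = false
net3 = p AND net1 = false AND true = false
net4 = net3 OR net2 = false OR false = false
net5 = net4 AND net2 = false AND false = false
net6 = net5 OR r OR net3 = false OR false OR false = false

net1 = true, net2 = false, net6 = false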